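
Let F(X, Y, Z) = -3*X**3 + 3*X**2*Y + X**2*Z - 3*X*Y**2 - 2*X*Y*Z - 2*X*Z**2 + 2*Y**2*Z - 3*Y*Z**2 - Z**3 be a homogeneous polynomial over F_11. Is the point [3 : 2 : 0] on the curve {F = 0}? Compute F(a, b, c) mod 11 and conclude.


F(3,2,0) ≡ 3 (mod 11); P is NOT on the curve.

Evaluate F(3, 2, 0) term-by-term (mod 11).
  -3*X**3 ↦ -3·27·1·1 = -81
  3*X**2*Y ↦ 3·9·2·1 = 54
  X**2*Z ↦ 1·9·1·0 = 0
  -3*X*Y**2 ↦ -3·3·4·1 = -36
  -2*X*Y*Z ↦ -2·3·2·0 = 0
  -2*X*Z**2 ↦ -2·3·1·0 = 0
  2*Y**2*Z ↦ 2·1·4·0 = 0
  -3*Y*Z**2 ↦ -3·1·2·0 = 0
  -Z**3 ↦ -1·1·1·0 = 0
Sum: F(3, 2, 0) = (-81) + (54) + (0) + (-36) + (0) + (0) + (0) + (0) + (0) = -63.
Reducing mod 11: -63 ≡ 3 (mod 11).
Since F(a, b, c) ≡ 3 ≠ 0 (mod 11), P does NOT lie on the curve.


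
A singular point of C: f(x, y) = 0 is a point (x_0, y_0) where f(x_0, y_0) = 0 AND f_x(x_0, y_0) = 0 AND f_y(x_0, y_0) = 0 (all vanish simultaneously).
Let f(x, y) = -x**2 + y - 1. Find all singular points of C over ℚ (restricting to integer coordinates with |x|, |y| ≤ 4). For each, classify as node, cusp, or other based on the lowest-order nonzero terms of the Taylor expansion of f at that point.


No singular points in the scanned grid; C is smooth there.

Compute partial derivatives:
  f_x = -2*x.
  f_y = 1.
f_y = 1 is a nonzero constant, so f_y never vanishes: no point (x, y) can satisfy f = f_x = f_y = 0. In particular no (x, y) ∈ {−4, ..., 4}² is singular; the curve is smooth.


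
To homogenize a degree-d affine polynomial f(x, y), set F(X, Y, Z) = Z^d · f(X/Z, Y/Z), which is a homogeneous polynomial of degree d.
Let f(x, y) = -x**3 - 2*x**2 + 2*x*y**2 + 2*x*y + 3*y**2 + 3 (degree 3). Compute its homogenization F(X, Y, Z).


F(X, Y, Z) = -X**3 - 2*X**2*Z + 2*X*Y**2 + 2*X*Y*Z + 3*Y**2*Z + 3*Z**3

deg(f) = 3.
Substitute x = X/Z, y = Y/Z into f, then multiply by Z^3.
  monomial -1·x^3·y^0 ↦ -1·X^3·Y^0·Z^0.
  monomial -2·x^2·y^0 ↦ -2·X^2·Y^0·Z^1.
  monomial 2·x^1·y^2 ↦ 2·X^1·Y^2·Z^0.
  monomial 2·x^1·y^1 ↦ 2·X^1·Y^1·Z^1.
  monomial 3·x^0·y^2 ↦ 3·X^0·Y^2·Z^1.
  monomial 3·x^0·y^0 ↦ 3·X^0·Y^0·Z^3.
Collecting: F(X, Y, Z) = -X**3 - 2*X**2*Z + 2*X*Y**2 + 2*X*Y*Z + 3*Y**2*Z + 3*Z**3.


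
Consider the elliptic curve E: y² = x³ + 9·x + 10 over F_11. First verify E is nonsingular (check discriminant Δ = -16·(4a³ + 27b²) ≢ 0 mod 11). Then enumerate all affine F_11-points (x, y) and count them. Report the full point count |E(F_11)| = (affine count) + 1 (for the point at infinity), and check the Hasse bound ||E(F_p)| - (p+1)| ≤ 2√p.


Affine points = {(1, 3), (1, 8), (2, 5), (2, 6), (3, 3), (3, 8), (4, 0), (5, 2), (5, 9), (6, 4), (6, 7), (7, 3), (7, 8), (8, 0), (10, 0)}; affine count = 15; |E(F_11)| = 16.

Discriminant check: Δ ∝ 4a³ + 27b² = 4·9³ + 27·10² = 4·729 + 27·100 ≡ 6 (mod 11). Nonzero ⇒ E is nonsingular.
For each x ∈ F_11, compute rhs = x³ + 9·x + 10 mod 11, then count y ∈ F_11 with y² ≡ rhs.
  x = 0: rhs = 10, matching y values: none (0 points).
  x = 1: rhs = 9, matching y values: 3, 8 (2 points).
  x = 2: rhs = 3, matching y values: 5, 6 (2 points).
  x = 3: rhs = 9, matching y values: 3, 8 (2 points).
  x = 4: rhs = 0, matching y values: 0 (1 points).
  x = 5: rhs = 4, matching y values: 2, 9 (2 points).
  x = 6: rhs = 5, matching y values: 4, 7 (2 points).
  x = 7: rhs = 9, matching y values: 3, 8 (2 points).
  x = 8: rhs = 0, matching y values: 0 (1 points).
  x = 9: rhs = 6, matching y values: none (0 points).
  x = 10: rhs = 0, matching y values: 0 (1 points).
Total affine count: 15.
Full point count |E(F_11)| = 15 + 1 = 16.
Hasse bound: |16 − (11+1)| = |4| = 4 ≤ 2√11 ≈ 6.6332 ✓.


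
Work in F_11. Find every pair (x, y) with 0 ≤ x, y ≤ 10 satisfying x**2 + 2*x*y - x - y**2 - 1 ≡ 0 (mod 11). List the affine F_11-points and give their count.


Affine F_11-points: {(1, 1), (2, 6), (2, 9), (3, 8), (3, 9), (4, 0), (4, 8), (5, 5), (8, 0), (8, 5), (9, 1), (9, 6)}; count = 12.

For each of the 121 pairs (x, y) ∈ F_11², evaluate f(x, y) mod 11. Record the zeros.
  x = 0: [0↦10, 1↦9, 2↦6, 3↦1, 4↦5, 5↦7, 6↦7, 7↦5, 8↦1, 9↦6, 10↦9]  zeros at y ∈ ∅
  x = 1: [0↦10, 1↦0, 2↦10, 3↦7, 4↦2, 5↦6, 6↦8, 7↦8, 8↦6, 9↦2, 10↦7]  zeros at y ∈ {1}
  x = 2: [0↦1, 1↦4, 2↦5, 3↦4, 4↦1, 5↦7, 6↦0, 7↦2, 8↦2, 9↦0, 10↦7]  zeros at y ∈ {6, 9}
  x = 3: [0↦5, 1↦10, 2↦2, 3↦3, 4↦2, 5↦10, 6↦5, 7↦9, 8↦0, 9↦0, 10↦9]  zeros at y ∈ {8, 9}
  x = 4: [0↦0, 1↦7, 2↦1, 3↦4, 4↦5, 5↦4, 6↦1, 7↦7, 8↦0, 9↦2, 10↦2]  zeros at y ∈ {0, 8}
  x = 5: [0↦8, 1↦6, 2↦2, 3↦7, 4↦10, 5↦0, 6↦10, 7↦7, 8↦2, 9↦6, 10↦8]  zeros at y ∈ {5}
  x = 6: [0↦7, 1↦7, 2↦5, 3↦1, 4↦6, 5↦9, 6↦10, 7↦9, 8↦6, 9↦1, 10↦5]  zeros at y ∈ ∅
  x = 7: [0↦8, 1↦10, 2↦10, 3↦8, 4↦4, 5↦9, 6↦1, 7↦2, 8↦1, 9↦9, 10↦4]  zeros at y ∈ ∅
  x = 8: [0↦0, 1↦4, 2↦6, 3↦6, 4↦4, 5↦0, 6↦5, 7↦8, 8↦9, 9↦8, 10↦5]  zeros at y ∈ {0, 5}
  x = 9: [0↦5, 1↦0, 2↦4, 3↦6, 4↦6, 5↦4, 6↦0, 7↦5, 8↦8, 9↦9, 10↦8]  zeros at y ∈ {1, 6}
  x = 10: [0↦1, 1↦9, 2↦4, 3↦8, 4↦10, 5↦10, 6↦8, 7↦4, 8↦9, 9↦1, 10↦2]  zeros at y ∈ ∅
Collecting zeros: affine points = {(1, 1), (2, 6), (2, 9), (3, 8), (3, 9), (4, 0), (4, 8), (5, 5), (8, 0), (8, 5), (9, 1), (9, 6)}.
Total count |C(F_11)_aff| = 12.


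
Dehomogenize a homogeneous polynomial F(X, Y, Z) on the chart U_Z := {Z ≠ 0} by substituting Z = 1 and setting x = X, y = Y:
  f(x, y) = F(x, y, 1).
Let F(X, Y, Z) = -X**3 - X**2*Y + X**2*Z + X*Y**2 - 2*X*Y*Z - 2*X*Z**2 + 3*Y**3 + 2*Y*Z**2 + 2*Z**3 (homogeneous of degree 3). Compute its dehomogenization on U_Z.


f(x, y) = -x**3 - x**2*y + x**2 + x*y**2 - 2*x*y - 2*x + 3*y**3 + 2*y + 2

On U_Z we set Z = 1. Each monomial c·X^i·Y^j·Z^k in F becomes c·x^i·y^j·1^k = c·x^i·y^j.
Substituting Z = 1: F(X, Y, 1) = -x**3 - x**2*y + x**2 + x*y**2 - 2*x*y - 2*x + 3*y**3 + 2*y + 2.
Note: deg(f) ≤ deg(F) = 3; strict inequality happens when F is divisible by Z (lost terms).


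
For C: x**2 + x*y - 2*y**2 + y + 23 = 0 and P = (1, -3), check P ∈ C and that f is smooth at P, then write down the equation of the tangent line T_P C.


Tangent line at P: -x + 14*y + 43 = 0.

Step 1: f(1, -3) = 0, so P lies on C.
Step 2: partial derivatives
  f_x(x, y) = 2*x + y, f_y(x, y) = x - 4*y + 1.
  f_x(P) = -1, f_y(P) = 14 (gradient nonzero, so P is smooth).
Step 3: tangent line at P: -1·(x − 1) + 14·(y − -3) = 0.
Expanding: -x + 14*y + 43 = 0.


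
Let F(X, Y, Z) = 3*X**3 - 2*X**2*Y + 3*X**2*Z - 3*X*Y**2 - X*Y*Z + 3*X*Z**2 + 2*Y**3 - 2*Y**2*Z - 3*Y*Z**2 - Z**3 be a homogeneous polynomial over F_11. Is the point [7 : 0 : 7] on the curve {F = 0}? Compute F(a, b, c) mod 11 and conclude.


F(7,0,7) ≡ 5 (mod 11); P is NOT on the curve.

Evaluate F(7, 0, 7) term-by-term (mod 11).
  3*X**3 ↦ 3·343·1·1 = 1029
  -2*X**2*Y ↦ -2·49·0·1 = 0
  3*X**2*Z ↦ 3·49·1·7 = 1029
  -3*X*Y**2 ↦ -3·7·0·1 = 0
  -X*Y*Z ↦ -1·7·0·7 = 0
  3*X*Z**2 ↦ 3·7·1·49 = 1029
  2*Y**3 ↦ 2·1·0·1 = 0
  -2*Y**2*Z ↦ -2·1·0·7 = 0
  -3*Y*Z**2 ↦ -3·1·0·49 = 0
  -Z**3 ↦ -1·1·1·343 = -343
Sum: F(7, 0, 7) = (1029) + (0) + (1029) + (0) + (0) + (1029) + (0) + (0) + (0) + (-343) = 2744.
Reducing mod 11: 2744 ≡ 5 (mod 11).
Since F(a, b, c) ≡ 5 ≠ 0 (mod 11), P does NOT lie on the curve.


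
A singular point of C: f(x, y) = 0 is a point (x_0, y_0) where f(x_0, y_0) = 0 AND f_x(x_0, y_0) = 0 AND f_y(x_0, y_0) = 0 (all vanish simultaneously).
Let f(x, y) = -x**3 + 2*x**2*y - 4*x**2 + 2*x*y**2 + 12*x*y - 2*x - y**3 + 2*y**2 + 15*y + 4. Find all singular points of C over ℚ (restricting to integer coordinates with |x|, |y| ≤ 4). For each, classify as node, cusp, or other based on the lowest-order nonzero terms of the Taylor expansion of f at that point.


Singular points: {(-2, -1)}; classification: cusp.

Compute partial derivatives:
  f_x = -3*x**2 + 4*x*y - 8*x + 2*y**2 + 12*y - 2.
  f_y = 2*x**2 + 4*x*y + 12*x - 3*y**2 + 4*y + 15.
Scan x_0 ∈ {−4, ..., 4}. For each x_0, f_y(x_0, y) is a polynomial in y; find its integer roots y ∈ {−4, ..., 4}, then test f_x and f at those candidates.
  x = -4: f_y(-4, y) = -3*y**2 - 12*y - 1; no integer root y with |y| ≤ 4.
  x = -3: f_y(-3, y) = -3*y**2 - 8*y - 3; no integer root y with |y| ≤ 4.
  x = -2: f_y(-2, y) = -3*y**2 - 4*y - 1; vanishes at y ∈ {-1}. (-2, -1): f_x = 0, f = 0 — SINGULAR.
  x = -1: f_y(-1, y) = 5 - 3*y**2; no integer root y with |y| ≤ 4.
  x = 0: f_y(0, y) = -3*y**2 + 4*y + 15; vanishes at y ∈ {3}. (0, 3): f_x = 52 ≠ 0.
  x = 1: f_y(1, y) = -3*y**2 + 8*y + 29; no integer root y with |y| ≤ 4.
  x = 2: f_y(2, y) = -3*y**2 + 12*y + 47; no integer root y with |y| ≤ 4.
  x = 3: f_y(3, y) = -3*y**2 + 16*y + 69; no integer root y with |y| ≤ 4.
  x = 4: f_y(4, y) = -3*y**2 + 20*y + 95; no integer root y with |y| ≤ 4.
Only singular point on the grid: (-2, -1).
Classify: substitute x = -2 + u, y = -1 + v and expand: f = -u**3 + 2*u**2*v + 2*u*v**2 - v**3 + v**2.
No constant or linear terms (consistent with a singular point). Quadratic part: v**2. Cubic part: -u**3 + 2*u**2*v + 2*u*v**2 - v**3.
The quadratic part v**2 is a perfect square, so there is a single (double) tangent line v = 0, i.e. y = -1. Restricting the cubic part to that line (v = 0) leaves -u**3 ≠ 0, so f is not divisible by v and the branch is v² ≈ u**3 to lowest order — this is a cusp.
Classification: cusp.


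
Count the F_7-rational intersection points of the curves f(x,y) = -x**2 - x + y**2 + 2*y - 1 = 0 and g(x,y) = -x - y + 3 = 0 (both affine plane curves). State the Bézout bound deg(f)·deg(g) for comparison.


Common zeros: {(0, 3)}; count = 1; Bézout bound = 2.

deg(f) = 2, deg(g) = 1, so Bézout bound = 2.
Scan x ∈ F_7. For each x, list the y ∈ F_7 with f(x, y) ≡ 0 and those with g(x, y) ≡ 0 (mod 7); the common zeros in that column are the intersection.
  x = 0: f ≡ 0 at y ∈ {2, 3}; g ≡ 0 at y ∈ {3}; common: {3}.
  x = 1: f ≡ 0 at y ∈ {1, 4}; g ≡ 0 at y ∈ {2}; common: ∅.
  x = 2: f ≡ 0 at y ∈ {0, 5}; g ≡ 0 at y ∈ {1}; common: ∅.
  x = 3: f ≡ 0 at y ∈ {6}; g ≡ 0 at y ∈ {0}; common: ∅.
  x = 4: f ≡ 0 at y ∈ {0, 5}; g ≡ 0 at y ∈ {6}; common: ∅.
  x = 5: f ≡ 0 at y ∈ {1, 4}; g ≡ 0 at y ∈ {5}; common: ∅.
  x = 6: f ≡ 0 at y ∈ {2, 3}; g ≡ 0 at y ∈ {4}; common: ∅.
Collecting: common zeros = {(0, 3)}, so the count is 1.
Comparison with the Bézout bound: 1 ≤ 2 = deg(f)·deg(g), as expected for curves with no common component (the affine F_7-count falls short of the bound because intersections may lie at infinity, over extension fields, or carry multiplicity).


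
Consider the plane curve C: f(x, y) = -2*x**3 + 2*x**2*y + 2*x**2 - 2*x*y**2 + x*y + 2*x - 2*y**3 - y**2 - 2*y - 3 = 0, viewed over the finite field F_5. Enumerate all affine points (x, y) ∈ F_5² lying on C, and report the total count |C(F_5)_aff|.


Affine F_5-points: {(0, 4), (1, 1), (4, 2)}; count = 3.

For each of the 25 pairs (x, y) ∈ F_5², evaluate f(x, y) mod 5. Record the zeros.
  x = 0: [0↦2, 1↦2, 2↦3, 3↦3, 4↦0]  zeros at y ∈ {4}
  x = 1: [0↦4, 1↦0, 2↦3, 3↦1, 4↦2]  zeros at y ∈ {1}
  x = 2: [0↦3, 1↦4, 2↦3, 3↦3, 4↦2]  zeros at y ∈ ∅
  x = 3: [0↦2, 1↦2, 2↦1, 3↦2, 4↦3]  zeros at y ∈ ∅
  x = 4: [0↦4, 1↦2, 2↦0, 3↦1, 4↦3]  zeros at y ∈ {2}
Collecting zeros: affine points = {(0, 4), (1, 1), (4, 2)}.
Total count |C(F_5)_aff| = 3.


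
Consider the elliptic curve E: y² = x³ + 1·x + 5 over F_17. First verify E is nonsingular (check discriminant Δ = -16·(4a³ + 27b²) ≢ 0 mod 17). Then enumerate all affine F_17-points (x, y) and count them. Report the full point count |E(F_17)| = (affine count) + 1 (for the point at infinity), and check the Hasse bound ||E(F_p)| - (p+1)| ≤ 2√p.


Affine points = {(2, 7), (2, 10), (3, 1), (3, 16), (5, 4), (5, 13), (7, 7), (7, 10), (8, 7), (8, 10), (11, 2), (11, 15), (14, 3), (14, 14)}; affine count = 14; |E(F_17)| = 15.

Discriminant check: Δ ∝ 4a³ + 27b² = 4·1³ + 27·5² = 4·1 + 27·25 ≡ 16 (mod 17). Nonzero ⇒ E is nonsingular.
For each x ∈ F_17, compute rhs = x³ + 1·x + 5 mod 17, then count y ∈ F_17 with y² ≡ rhs.
  x = 0: rhs = 5, matching y values: none (0 points).
  x = 1: rhs = 7, matching y values: none (0 points).
  x = 2: rhs = 15, matching y values: 7, 10 (2 points).
  x = 3: rhs = 1, matching y values: 1, 16 (2 points).
  x = 4: rhs = 5, matching y values: none (0 points).
  x = 5: rhs = 16, matching y values: 4, 13 (2 points).
  x = 6: rhs = 6, matching y values: none (0 points).
  x = 7: rhs = 15, matching y values: 7, 10 (2 points).
  x = 8: rhs = 15, matching y values: 7, 10 (2 points).
  x = 9: rhs = 12, matching y values: none (0 points).
  x = 10: rhs = 12, matching y values: none (0 points).
  x = 11: rhs = 4, matching y values: 2, 15 (2 points).
  x = 12: rhs = 11, matching y values: none (0 points).
  x = 13: rhs = 5, matching y values: none (0 points).
  x = 14: rhs = 9, matching y values: 3, 14 (2 points).
  x = 15: rhs = 12, matching y values: none (0 points).
  x = 16: rhs = 3, matching y values: none (0 points).
Total affine count: 14.
Full point count |E(F_17)| = 14 + 1 = 15.
Hasse bound: |15 − (17+1)| = |-3| = 3 ≤ 2√17 ≈ 8.2462 ✓.


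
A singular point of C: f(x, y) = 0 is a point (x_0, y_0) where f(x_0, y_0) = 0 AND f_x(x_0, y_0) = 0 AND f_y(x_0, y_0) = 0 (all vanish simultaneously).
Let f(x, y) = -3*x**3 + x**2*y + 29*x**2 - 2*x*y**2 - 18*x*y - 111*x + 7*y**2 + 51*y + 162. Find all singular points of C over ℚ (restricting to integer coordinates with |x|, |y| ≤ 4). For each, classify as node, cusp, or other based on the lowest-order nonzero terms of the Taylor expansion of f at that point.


Singular points: {(3, -3)}; classification: node.

Compute partial derivatives:
  f_x = -9*x**2 + 2*x*y + 58*x - 2*y**2 - 18*y - 111.
  f_y = x**2 - 4*x*y - 18*x + 14*y + 51.
Scan x_0 ∈ {−4, ..., 4}. For each x_0, f_y(x_0, y) is a polynomial in y; find its integer roots y ∈ {−4, ..., 4}, then test f_x and f at those candidates.
  x = -4: f_y(-4, y) = 30*y + 139; no integer root y with |y| ≤ 4.
  x = -3: f_y(-3, y) = 26*y + 114; no integer root y with |y| ≤ 4.
  x = -2: f_y(-2, y) = 22*y + 91; no integer root y with |y| ≤ 4.
  x = -1: f_y(-1, y) = 18*y + 70; no integer root y with |y| ≤ 4.
  x = 0: f_y(0, y) = 14*y + 51; no integer root y with |y| ≤ 4.
  x = 1: f_y(1, y) = 10*y + 34; no integer root y with |y| ≤ 4.
  x = 2: f_y(2, y) = 6*y + 19; no integer root y with |y| ≤ 4.
  x = 3: f_y(3, y) = 2*y + 6; vanishes at y ∈ {-3}. (3, -3): f_x = 0, f = 0 — SINGULAR.
  x = 4: f_y(4, y) = -2*y - 5; no integer root y with |y| ≤ 4.
Only singular point on the grid: (3, -3).
Classify: substitute x = 3 + u, y = -3 + v and expand: f = -3*u**3 + u**2*v - u**2 - 2*u*v**2 + v**2.
No constant or linear terms (consistent with a singular point). Quadratic part: -u**2 + v**2. Cubic part: -3*u**3 + u**2*v - 2*u*v**2.
The quadratic part v**2 - u**2 = (v − u)(v + u) splits into two distinct linear factors, so there are two distinct tangent lines y − -3 = ±(x − 3) — this is a node (ordinary double point).
Classification: node.


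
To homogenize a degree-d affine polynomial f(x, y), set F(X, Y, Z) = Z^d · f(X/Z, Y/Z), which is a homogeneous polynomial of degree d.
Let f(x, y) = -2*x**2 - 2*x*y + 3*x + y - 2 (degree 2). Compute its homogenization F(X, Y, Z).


F(X, Y, Z) = -2*X**2 - 2*X*Y + 3*X*Z + Y*Z - 2*Z**2

deg(f) = 2.
Substitute x = X/Z, y = Y/Z into f, then multiply by Z^2.
  monomial -2·x^2·y^0 ↦ -2·X^2·Y^0·Z^0.
  monomial -2·x^1·y^1 ↦ -2·X^1·Y^1·Z^0.
  monomial 3·x^1·y^0 ↦ 3·X^1·Y^0·Z^1.
  monomial 1·x^0·y^1 ↦ 1·X^0·Y^1·Z^1.
  monomial -2·x^0·y^0 ↦ -2·X^0·Y^0·Z^2.
Collecting: F(X, Y, Z) = -2*X**2 - 2*X*Y + 3*X*Z + Y*Z - 2*Z**2.


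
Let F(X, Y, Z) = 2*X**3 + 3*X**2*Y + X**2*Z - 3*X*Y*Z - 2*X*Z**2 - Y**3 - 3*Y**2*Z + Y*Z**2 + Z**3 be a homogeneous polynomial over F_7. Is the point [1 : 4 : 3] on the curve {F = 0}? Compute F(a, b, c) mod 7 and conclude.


F(1,4,3) ≡ 0 (mod 7); P is on the curve.

Evaluate F(1, 4, 3) term-by-term (mod 7).
  2*X**3 ↦ 2·1·1·1 = 2
  3*X**2*Y ↦ 3·1·4·1 = 12
  X**2*Z ↦ 1·1·1·3 = 3
  -3*X*Y*Z ↦ -3·1·4·3 = -36
  -2*X*Z**2 ↦ -2·1·1·9 = -18
  -Y**3 ↦ -1·1·64·1 = -64
  -3*Y**2*Z ↦ -3·1·16·3 = -144
  Y*Z**2 ↦ 1·1·4·9 = 36
  Z**3 ↦ 1·1·1·27 = 27
Sum: F(1, 4, 3) = (2) + (12) + (3) + (-36) + (-18) + (-64) + (-144) + (36) + (27) = -182.
Reducing mod 7: -182 ≡ 0 (mod 7).
Since F(a, b, c) ≡ 0 (mod 7), P lies on the curve.


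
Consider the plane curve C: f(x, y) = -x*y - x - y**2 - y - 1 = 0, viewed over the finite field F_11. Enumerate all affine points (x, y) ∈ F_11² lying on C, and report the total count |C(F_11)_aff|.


Affine F_11-points: {(3, 9), (4, 1), (4, 5), (5, 2), (5, 3), (8, 6), (8, 7), (9, 4), (9, 8), (10, 0)}; count = 10.

For each of the 121 pairs (x, y) ∈ F_11², evaluate f(x, y) mod 11. Record the zeros.
  x = 0: [0↦10, 1↦8, 2↦4, 3↦9, 4↦1, 5↦2, 6↦1, 7↦9, 8↦4, 9↦8, 10↦10]  zeros at y ∈ ∅
  x = 1: [0↦9, 1↦6, 2↦1, 3↦5, 4↦7, 5↦7, 6↦5, 7↦1, 8↦6, 9↦9, 10↦10]  zeros at y ∈ ∅
  x = 2: [0↦8, 1↦4, 2↦9, 3↦1, 4↦2, 5↦1, 6↦9, 7↦4, 8↦8, 9↦10, 10↦10]  zeros at y ∈ ∅
  x = 3: [0↦7, 1↦2, 2↦6, 3↦8, 4↦8, 5↦6, 6↦2, 7↦7, 8↦10, 9↦0, 10↦10]  zeros at y ∈ {9}
  x = 4: [0↦6, 1↦0, 2↦3, 3↦4, 4↦3, 5↦0, 6↦6, 7↦10, 8↦1, 9↦1, 10↦10]  zeros at y ∈ {1, 5}
  x = 5: [0↦5, 1↦9, 2↦0, 3↦0, 4↦9, 5↦5, 6↦10, 7↦2, 8↦3, 9↦2, 10↦10]  zeros at y ∈ {2, 3}
  x = 6: [0↦4, 1↦7, 2↦8, 3↦7, 4↦4, 5↦10, 6↦3, 7↦5, 8↦5, 9↦3, 10↦10]  zeros at y ∈ ∅
  x = 7: [0↦3, 1↦5, 2↦5, 3↦3, 4↦10, 5↦4, 6↦7, 7↦8, 8↦7, 9↦4, 10↦10]  zeros at y ∈ ∅
  x = 8: [0↦2, 1↦3, 2↦2, 3↦10, 4↦5, 5↦9, 6↦0, 7↦0, 8↦9, 9↦5, 10↦10]  zeros at y ∈ {6, 7}
  x = 9: [0↦1, 1↦1, 2↦10, 3↦6, 4↦0, 5↦3, 6↦4, 7↦3, 8↦0, 9↦6, 10↦10]  zeros at y ∈ {4, 8}
  x = 10: [0↦0, 1↦10, 2↦7, 3↦2, 4↦6, 5↦8, 6↦8, 7↦6, 8↦2, 9↦7, 10↦10]  zeros at y ∈ {0}
Collecting zeros: affine points = {(3, 9), (4, 1), (4, 5), (5, 2), (5, 3), (8, 6), (8, 7), (9, 4), (9, 8), (10, 0)}.
Total count |C(F_11)_aff| = 10.


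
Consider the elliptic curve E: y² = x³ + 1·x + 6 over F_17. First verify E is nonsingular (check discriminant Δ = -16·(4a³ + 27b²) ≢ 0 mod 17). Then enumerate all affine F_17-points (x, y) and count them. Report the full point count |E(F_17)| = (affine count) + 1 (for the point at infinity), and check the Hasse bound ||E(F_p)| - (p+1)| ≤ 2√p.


Affine points = {(1, 5), (1, 12), (2, 4), (2, 13), (3, 6), (3, 11), (5, 0), (7, 4), (7, 13), (8, 4), (8, 13), (9, 8), (9, 9), (10, 8), (10, 9), (15, 8), (15, 9), (16, 2), (16, 15)}; affine count = 19; |E(F_17)| = 20.

Discriminant check: Δ ∝ 4a³ + 27b² = 4·1³ + 27·6² = 4·1 + 27·36 ≡ 7 (mod 17). Nonzero ⇒ E is nonsingular.
For each x ∈ F_17, compute rhs = x³ + 1·x + 6 mod 17, then count y ∈ F_17 with y² ≡ rhs.
  x = 0: rhs = 6, matching y values: none (0 points).
  x = 1: rhs = 8, matching y values: 5, 12 (2 points).
  x = 2: rhs = 16, matching y values: 4, 13 (2 points).
  x = 3: rhs = 2, matching y values: 6, 11 (2 points).
  x = 4: rhs = 6, matching y values: none (0 points).
  x = 5: rhs = 0, matching y values: 0 (1 points).
  x = 6: rhs = 7, matching y values: none (0 points).
  x = 7: rhs = 16, matching y values: 4, 13 (2 points).
  x = 8: rhs = 16, matching y values: 4, 13 (2 points).
  x = 9: rhs = 13, matching y values: 8, 9 (2 points).
  x = 10: rhs = 13, matching y values: 8, 9 (2 points).
  x = 11: rhs = 5, matching y values: none (0 points).
  x = 12: rhs = 12, matching y values: none (0 points).
  x = 13: rhs = 6, matching y values: none (0 points).
  x = 14: rhs = 10, matching y values: none (0 points).
  x = 15: rhs = 13, matching y values: 8, 9 (2 points).
  x = 16: rhs = 4, matching y values: 2, 15 (2 points).
Total affine count: 19.
Full point count |E(F_17)| = 19 + 1 = 20.
Hasse bound: |20 − (17+1)| = |2| = 2 ≤ 2√17 ≈ 8.2462 ✓.


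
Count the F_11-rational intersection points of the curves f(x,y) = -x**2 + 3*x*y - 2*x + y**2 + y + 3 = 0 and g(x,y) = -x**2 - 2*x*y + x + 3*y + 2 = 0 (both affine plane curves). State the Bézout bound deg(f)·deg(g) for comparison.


Common zeros: ∅; count = 0; Bézout bound = 4.

deg(f) = 2, deg(g) = 2, so Bézout bound = 4.
Scan x ∈ F_11. For each x, list the y ∈ F_11 with f(x, y) ≡ 0 and those with g(x, y) ≡ 0 (mod 11); the common zeros in that column are the intersection.
  x = 0: f ≡ 0 at y ∈ {5}; g ≡ 0 at y ∈ {3}; common: ∅.
  x = 1: f ≡ 0 at y ∈ {0, 7}; g ≡ 0 at y ∈ {9}; common: ∅.
  x = 2: f ≡ 0 at y ∈ {5, 10}; g ≡ 0 at y ∈ {0}; common: ∅.
  x = 3: f ≡ 0 at y ∈ {4, 8}; g ≡ 0 at y ∈ {6}; common: ∅.
  x = 4: f ≡ 0 at y ∈ {10}; g ≡ 0 at y ∈ {9}; common: ∅.
  x = 5: f ≡ 0 at y ∈ ∅; g ≡ 0 at y ∈ {10}; common: ∅.
  x = 6: f ≡ 0 at y ∈ ∅; g ≡ 0 at y ∈ {3}; common: ∅.
  x = 7: f ≡ 0 at y ∈ {4, 7}; g ≡ 0 at y ∈ ∅; common: ∅.
  x = 8: f ≡ 0 at y ∈ {0, 8}; g ≡ 0 at y ∈ {6}; common: ∅.
  x = 9: f ≡ 0 at y ∈ ∅; g ≡ 0 at y ∈ {10}; common: ∅.
  x = 10: f ≡ 0 at y ∈ ∅; g ≡ 0 at y ∈ {0}; common: ∅.
Collecting: common zeros = ∅, so the count is 0.
Comparison with the Bézout bound: 0 ≤ 4 = deg(f)·deg(g), as expected for curves with no common component (the affine F_11-count falls short of the bound because intersections may lie at infinity, over extension fields, or carry multiplicity).


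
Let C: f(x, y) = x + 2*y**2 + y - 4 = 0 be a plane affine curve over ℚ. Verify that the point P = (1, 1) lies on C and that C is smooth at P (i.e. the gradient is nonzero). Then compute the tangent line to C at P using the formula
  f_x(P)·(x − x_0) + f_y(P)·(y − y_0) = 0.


Tangent line at P: x + 5*y - 6 = 0.

Step 1: f(1, 1) = 0, so P lies on C.
Step 2: partial derivatives
  f_x(x, y) = 1, f_y(x, y) = 4*y + 1.
  f_x(P) = 1, f_y(P) = 5 (gradient nonzero, so P is smooth).
Step 3: tangent line at P: 1·(x − 1) + 5·(y − 1) = 0.
Expanding: x + 5*y - 6 = 0.


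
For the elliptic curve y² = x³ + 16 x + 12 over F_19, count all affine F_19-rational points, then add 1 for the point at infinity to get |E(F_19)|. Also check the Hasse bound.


Affine points = {(3, 7), (3, 12), (4, 8), (4, 11), (6, 1), (6, 18), (7, 7), (7, 12), (8, 5), (8, 14), (9, 7), (9, 12), (13, 2), (13, 17), (14, 4), (14, 15), (15, 6), (15, 13)}; affine count = 18; |E(F_19)| = 19.

Discriminant check: Δ ∝ 4a³ + 27b² = 4·16³ + 27·12² = 4·4096 + 27·144 ≡ 18 (mod 19). Nonzero ⇒ E is nonsingular.
For each x ∈ F_19, compute rhs = x³ + 16·x + 12 mod 19, then count y ∈ F_19 with y² ≡ rhs.
  x = 0: rhs = 12, matching y values: none (0 points).
  x = 1: rhs = 10, matching y values: none (0 points).
  x = 2: rhs = 14, matching y values: none (0 points).
  x = 3: rhs = 11, matching y values: 7, 12 (2 points).
  x = 4: rhs = 7, matching y values: 8, 11 (2 points).
  x = 5: rhs = 8, matching y values: none (0 points).
  x = 6: rhs = 1, matching y values: 1, 18 (2 points).
  x = 7: rhs = 11, matching y values: 7, 12 (2 points).
  x = 8: rhs = 6, matching y values: 5, 14 (2 points).
  x = 9: rhs = 11, matching y values: 7, 12 (2 points).
  x = 10: rhs = 13, matching y values: none (0 points).
  x = 11: rhs = 18, matching y values: none (0 points).
  x = 12: rhs = 13, matching y values: none (0 points).
  x = 13: rhs = 4, matching y values: 2, 17 (2 points).
  x = 14: rhs = 16, matching y values: 4, 15 (2 points).
  x = 15: rhs = 17, matching y values: 6, 13 (2 points).
  x = 16: rhs = 13, matching y values: none (0 points).
  x = 17: rhs = 10, matching y values: none (0 points).
  x = 18: rhs = 14, matching y values: none (0 points).
Total affine count: 18.
Full point count |E(F_19)| = 18 + 1 = 19.
Hasse bound: |19 − (19+1)| = |-1| = 1 ≤ 2√19 ≈ 8.7178 ✓.


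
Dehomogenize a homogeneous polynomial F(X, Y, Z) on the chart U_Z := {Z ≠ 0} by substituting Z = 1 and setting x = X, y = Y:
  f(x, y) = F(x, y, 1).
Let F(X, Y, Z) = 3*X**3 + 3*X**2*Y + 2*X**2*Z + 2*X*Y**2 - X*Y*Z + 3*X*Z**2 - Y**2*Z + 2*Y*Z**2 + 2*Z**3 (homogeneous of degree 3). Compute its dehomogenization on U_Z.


f(x, y) = 3*x**3 + 3*x**2*y + 2*x**2 + 2*x*y**2 - x*y + 3*x - y**2 + 2*y + 2

On U_Z we set Z = 1. Each monomial c·X^i·Y^j·Z^k in F becomes c·x^i·y^j·1^k = c·x^i·y^j.
Substituting Z = 1: F(X, Y, 1) = 3*x**3 + 3*x**2*y + 2*x**2 + 2*x*y**2 - x*y + 3*x - y**2 + 2*y + 2.
Note: deg(f) ≤ deg(F) = 3; strict inequality happens when F is divisible by Z (lost terms).


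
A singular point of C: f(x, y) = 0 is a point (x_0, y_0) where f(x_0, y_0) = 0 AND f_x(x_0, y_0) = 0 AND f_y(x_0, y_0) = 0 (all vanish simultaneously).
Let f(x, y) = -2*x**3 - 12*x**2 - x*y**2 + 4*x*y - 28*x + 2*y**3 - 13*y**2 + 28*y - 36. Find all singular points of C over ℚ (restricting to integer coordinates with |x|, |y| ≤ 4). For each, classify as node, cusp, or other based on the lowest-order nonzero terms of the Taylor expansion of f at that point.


Singular points: {(-2, 2)}; classification: cusp.

Compute partial derivatives:
  f_x = -6*x**2 - 24*x - y**2 + 4*y - 28.
  f_y = -2*x*y + 4*x + 6*y**2 - 26*y + 28.
Scan x_0 ∈ {−4, ..., 4}. For each x_0, f_y(x_0, y) is a polynomial in y; find its integer roots y ∈ {−4, ..., 4}, then test f_x and f at those candidates.
  x = -4: f_y(-4, y) = 6*y**2 - 18*y + 12; vanishes at y ∈ {1, 2}. (-4, 1): f_x = -25 ≠ 0; (-4, 2): f_x = -24 ≠ 0.
  x = -3: f_y(-3, y) = 6*y**2 - 20*y + 16; vanishes at y ∈ {2}. (-3, 2): f_x = -6 ≠ 0.
  x = -2: f_y(-2, y) = 6*y**2 - 22*y + 20; vanishes at y ∈ {2}. (-2, 2): f_x = 0, f = 0 — SINGULAR.
  x = -1: f_y(-1, y) = 6*y**2 - 24*y + 24; vanishes at y ∈ {2}. (-1, 2): f_x = -6 ≠ 0.
  x = 0: f_y(0, y) = 6*y**2 - 26*y + 28; vanishes at y ∈ {2}. (0, 2): f_x = -24 ≠ 0.
  x = 1: f_y(1, y) = 6*y**2 - 28*y + 32; vanishes at y ∈ {2}. (1, 2): f_x = -54 ≠ 0.
  x = 2: f_y(2, y) = 6*y**2 - 30*y + 36; vanishes at y ∈ {2, 3}. (2, 2): f_x = -96 ≠ 0; (2, 3): f_x = -97 ≠ 0.
  x = 3: f_y(3, y) = 6*y**2 - 32*y + 40; vanishes at y ∈ {2}. (3, 2): f_x = -150 ≠ 0.
  x = 4: f_y(4, y) = 6*y**2 - 34*y + 44; vanishes at y ∈ {2}. (4, 2): f_x = -216 ≠ 0.
Only singular point on the grid: (-2, 2).
Classify: substitute x = -2 + u, y = 2 + v and expand: f = -2*u**3 - u*v**2 + 2*v**3 + v**2.
No constant or linear terms (consistent with a singular point). Quadratic part: v**2. Cubic part: -2*u**3 - u*v**2 + 2*v**3.
The quadratic part v**2 is a perfect square, so there is a single (double) tangent line v = 0, i.e. y = 2. Restricting the cubic part to that line (v = 0) leaves -2*u**3 ≠ 0, so f is not divisible by v and the branch is v² ≈ 2*u**3 to lowest order — this is a cusp.
Classification: cusp.


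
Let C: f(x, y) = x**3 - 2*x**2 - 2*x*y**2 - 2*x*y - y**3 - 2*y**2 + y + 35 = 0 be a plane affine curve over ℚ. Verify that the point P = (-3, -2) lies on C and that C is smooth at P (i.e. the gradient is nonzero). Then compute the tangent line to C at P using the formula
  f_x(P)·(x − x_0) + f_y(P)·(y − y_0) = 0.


Tangent line at P: 35*x - 21*y + 63 = 0.

Step 1: f(-3, -2) = 0, so P lies on C.
Step 2: partial derivatives
  f_x(x, y) = 3*x**2 - 4*x - 2*y**2 - 2*y, f_y(x, y) = -4*x*y - 2*x - 3*y**2 - 4*y + 1.
  f_x(P) = 35, f_y(P) = -21 (gradient nonzero, so P is smooth).
Step 3: tangent line at P: 35·(x − -3) + -21·(y − -2) = 0.
Expanding: 35*x - 21*y + 63 = 0.


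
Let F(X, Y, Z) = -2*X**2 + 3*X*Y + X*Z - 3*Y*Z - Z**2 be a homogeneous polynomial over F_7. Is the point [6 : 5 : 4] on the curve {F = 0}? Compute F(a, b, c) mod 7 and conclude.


F(6,5,4) ≡ 1 (mod 7); P is NOT on the curve.

Evaluate F(6, 5, 4) term-by-term (mod 7).
  -2*X**2 ↦ -2·36·1·1 = -72
  3*X*Y ↦ 3·6·5·1 = 90
  X*Z ↦ 1·6·1·4 = 24
  -3*Y*Z ↦ -3·1·5·4 = -60
  -Z**2 ↦ -1·1·1·16 = -16
Sum: F(6, 5, 4) = (-72) + (90) + (24) + (-60) + (-16) = -34.
Reducing mod 7: -34 ≡ 1 (mod 7).
Since F(a, b, c) ≡ 1 ≠ 0 (mod 7), P does NOT lie on the curve.


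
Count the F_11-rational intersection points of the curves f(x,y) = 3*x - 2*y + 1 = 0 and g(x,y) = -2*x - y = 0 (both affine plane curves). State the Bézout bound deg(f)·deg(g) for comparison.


Common zeros: {(3, 5)}; count = 1; Bézout bound = 1.

deg(f) = 1, deg(g) = 1, so Bézout bound = 1.
Scan x ∈ F_11. For each x, list the y ∈ F_11 with f(x, y) ≡ 0 and those with g(x, y) ≡ 0 (mod 11); the common zeros in that column are the intersection.
  x = 0: f ≡ 0 at y ∈ {6}; g ≡ 0 at y ∈ {0}; common: ∅.
  x = 1: f ≡ 0 at y ∈ {2}; g ≡ 0 at y ∈ {9}; common: ∅.
  x = 2: f ≡ 0 at y ∈ {9}; g ≡ 0 at y ∈ {7}; common: ∅.
  x = 3: f ≡ 0 at y ∈ {5}; g ≡ 0 at y ∈ {5}; common: {5}.
  x = 4: f ≡ 0 at y ∈ {1}; g ≡ 0 at y ∈ {3}; common: ∅.
  x = 5: f ≡ 0 at y ∈ {8}; g ≡ 0 at y ∈ {1}; common: ∅.
  x = 6: f ≡ 0 at y ∈ {4}; g ≡ 0 at y ∈ {10}; common: ∅.
  x = 7: f ≡ 0 at y ∈ {0}; g ≡ 0 at y ∈ {8}; common: ∅.
  x = 8: f ≡ 0 at y ∈ {7}; g ≡ 0 at y ∈ {6}; common: ∅.
  x = 9: f ≡ 0 at y ∈ {3}; g ≡ 0 at y ∈ {4}; common: ∅.
  x = 10: f ≡ 0 at y ∈ {10}; g ≡ 0 at y ∈ {2}; common: ∅.
Collecting: common zeros = {(3, 5)}, so the count is 1.
Comparison with the Bézout bound: 1 ≤ 1 = deg(f)·deg(g), as expected for curves with no common component (the bound is attained).


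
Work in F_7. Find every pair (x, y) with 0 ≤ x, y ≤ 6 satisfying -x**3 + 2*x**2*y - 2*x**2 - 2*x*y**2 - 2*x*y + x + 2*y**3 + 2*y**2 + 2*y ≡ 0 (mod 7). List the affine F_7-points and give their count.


Affine F_7-points: {(0, 0), (0, 2), (0, 4), (2, 0), (3, 0), (3, 2), (4, 1), (4, 3), (4, 6), (6, 2), (6, 5)}; count = 11.

For each of the 49 pairs (x, y) ∈ F_7², evaluate f(x, y) mod 7. Record the zeros.
  x = 0: [0↦0, 1↦6, 2↦0, 3↦1, 4↦0, 5↦2, 6↦5]  zeros at y ∈ {0, 2, 4}
  x = 1: [0↦5, 1↦2, 2↦4, 3↦2, 4↦1, 5↦6, 6↦1]  zeros at y ∈ ∅
  x = 2: [0↦0, 1↦6, 2↦6, 3↦5, 4↦1, 5↦6, 6↦4]  zeros at y ∈ {0}
  x = 3: [0↦0, 1↦5, 2↦0, 3↦4, 4↦1, 5↦3, 6↦1]  zeros at y ∈ {0, 2}
  x = 4: [0↦6, 1↦0, 2↦1, 3↦0, 4↦2, 5↦5, 6↦0]  zeros at y ∈ {1, 3, 6}
  x = 5: [0↦5, 1↦6, 2↦3, 3↦1, 4↦5, 5↦6, 6↦2]  zeros at y ∈ ∅
  x = 6: [0↦5, 1↦3, 2↦0, 3↦1, 4↦4, 5↦0, 6↦1]  zeros at y ∈ {2, 5}
Collecting zeros: affine points = {(0, 0), (0, 2), (0, 4), (2, 0), (3, 0), (3, 2), (4, 1), (4, 3), (4, 6), (6, 2), (6, 5)}.
Total count |C(F_7)_aff| = 11.


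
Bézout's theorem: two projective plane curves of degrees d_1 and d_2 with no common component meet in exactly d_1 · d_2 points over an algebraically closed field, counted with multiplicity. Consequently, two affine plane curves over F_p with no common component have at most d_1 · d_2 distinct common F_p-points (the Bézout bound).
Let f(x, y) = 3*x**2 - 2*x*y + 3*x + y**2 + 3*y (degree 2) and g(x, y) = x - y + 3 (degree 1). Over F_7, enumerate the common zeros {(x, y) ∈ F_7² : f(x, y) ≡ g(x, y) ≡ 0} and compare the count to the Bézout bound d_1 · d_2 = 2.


Common zeros: {(5, 1), (6, 2)}; count = 2; Bézout bound = 2.

deg(f) = 2, deg(g) = 1, so Bézout bound = 2.
Scan x ∈ F_7. For each x, list the y ∈ F_7 with f(x, y) ≡ 0 and those with g(x, y) ≡ 0 (mod 7); the common zeros in that column are the intersection.
  x = 0: f ≡ 0 at y ∈ {0, 4}; g ≡ 0 at y ∈ {3}; common: ∅.
  x = 1: f ≡ 0 at y ∈ ∅; g ≡ 0 at y ∈ {4}; common: ∅.
  x = 2: f ≡ 0 at y ∈ ∅; g ≡ 0 at y ∈ {5}; common: ∅.
  x = 3: f ≡ 0 at y ∈ ∅; g ≡ 0 at y ∈ {6}; common: ∅.
  x = 4: f ≡ 0 at y ∈ {1, 4}; g ≡ 0 at y ∈ {0}; common: ∅.
  x = 5: f ≡ 0 at y ∈ {1, 6}; g ≡ 0 at y ∈ {1}; common: {1}.
  x = 6: f ≡ 0 at y ∈ {0, 2}; g ≡ 0 at y ∈ {2}; common: {2}.
Collecting: common zeros = {(5, 1), (6, 2)}, so the count is 2.
Comparison with the Bézout bound: 2 ≤ 2 = deg(f)·deg(g), as expected for curves with no common component (the bound is attained).


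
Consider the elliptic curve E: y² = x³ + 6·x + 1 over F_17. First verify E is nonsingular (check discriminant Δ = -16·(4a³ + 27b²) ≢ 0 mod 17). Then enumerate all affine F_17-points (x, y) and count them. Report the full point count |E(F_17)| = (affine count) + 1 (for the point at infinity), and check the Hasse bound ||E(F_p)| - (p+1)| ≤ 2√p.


Affine points = {(0, 1), (0, 16), (1, 5), (1, 12), (2, 2), (2, 15), (4, 2), (4, 15), (6, 7), (6, 10), (8, 0), (9, 6), (9, 11), (11, 2), (11, 15), (12, 4), (12, 13), (13, 7), (13, 10), (15, 7), (15, 10)}; affine count = 21; |E(F_17)| = 22.

Discriminant check: Δ ∝ 4a³ + 27b² = 4·6³ + 27·1² = 4·216 + 27·1 ≡ 7 (mod 17). Nonzero ⇒ E is nonsingular.
For each x ∈ F_17, compute rhs = x³ + 6·x + 1 mod 17, then count y ∈ F_17 with y² ≡ rhs.
  x = 0: rhs = 1, matching y values: 1, 16 (2 points).
  x = 1: rhs = 8, matching y values: 5, 12 (2 points).
  x = 2: rhs = 4, matching y values: 2, 15 (2 points).
  x = 3: rhs = 12, matching y values: none (0 points).
  x = 4: rhs = 4, matching y values: 2, 15 (2 points).
  x = 5: rhs = 3, matching y values: none (0 points).
  x = 6: rhs = 15, matching y values: 7, 10 (2 points).
  x = 7: rhs = 12, matching y values: none (0 points).
  x = 8: rhs = 0, matching y values: 0 (1 points).
  x = 9: rhs = 2, matching y values: 6, 11 (2 points).
  x = 10: rhs = 7, matching y values: none (0 points).
  x = 11: rhs = 4, matching y values: 2, 15 (2 points).
  x = 12: rhs = 16, matching y values: 4, 13 (2 points).
  x = 13: rhs = 15, matching y values: 7, 10 (2 points).
  x = 14: rhs = 7, matching y values: none (0 points).
  x = 15: rhs = 15, matching y values: 7, 10 (2 points).
  x = 16: rhs = 11, matching y values: none (0 points).
Total affine count: 21.
Full point count |E(F_17)| = 21 + 1 = 22.
Hasse bound: |22 − (17+1)| = |4| = 4 ≤ 2√17 ≈ 8.2462 ✓.


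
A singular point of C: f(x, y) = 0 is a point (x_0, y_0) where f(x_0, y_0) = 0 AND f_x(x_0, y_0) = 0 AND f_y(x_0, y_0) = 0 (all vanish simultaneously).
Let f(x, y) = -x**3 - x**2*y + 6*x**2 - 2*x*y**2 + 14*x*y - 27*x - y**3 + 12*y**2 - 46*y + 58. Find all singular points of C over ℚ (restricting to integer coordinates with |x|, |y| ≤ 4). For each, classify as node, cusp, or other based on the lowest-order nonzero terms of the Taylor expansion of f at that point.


Singular points: {(1, 3)}; classification: cusp.

Compute partial derivatives:
  f_x = -3*x**2 - 2*x*y + 12*x - 2*y**2 + 14*y - 27.
  f_y = -x**2 - 4*x*y + 14*x - 3*y**2 + 24*y - 46.
Scan x_0 ∈ {−4, ..., 4}. For each x_0, f_y(x_0, y) is a polynomial in y; find its integer roots y ∈ {−4, ..., 4}, then test f_x and f at those candidates.
  x = -4: f_y(-4, y) = -3*y**2 + 40*y - 118; no integer root y with |y| ≤ 4.
  x = -3: f_y(-3, y) = -3*y**2 + 36*y - 97; no integer root y with |y| ≤ 4.
  x = -2: f_y(-2, y) = -3*y**2 + 32*y - 78; no integer root y with |y| ≤ 4.
  x = -1: f_y(-1, y) = -3*y**2 + 28*y - 61; no integer root y with |y| ≤ 4.
  x = 0: f_y(0, y) = -3*y**2 + 24*y - 46; no integer root y with |y| ≤ 4.
  x = 1: f_y(1, y) = -3*y**2 + 20*y - 33; vanishes at y ∈ {3}. (1, 3): f_x = 0, f = 0 — SINGULAR.
  x = 2: f_y(2, y) = -3*y**2 + 16*y - 22; no integer root y with |y| ≤ 4.
  x = 3: f_y(3, y) = -3*y**2 + 12*y - 13; no integer root y with |y| ≤ 4.
  x = 4: f_y(4, y) = -3*y**2 + 8*y - 6; no integer root y with |y| ≤ 4.
Only singular point on the grid: (1, 3).
Classify: substitute x = 1 + u, y = 3 + v and expand: f = -u**3 - u**2*v - 2*u*v**2 - v**3 + v**2.
No constant or linear terms (consistent with a singular point). Quadratic part: v**2. Cubic part: -u**3 - u**2*v - 2*u*v**2 - v**3.
The quadratic part v**2 is a perfect square, so there is a single (double) tangent line v = 0, i.e. y = 3. Restricting the cubic part to that line (v = 0) leaves -u**3 ≠ 0, so f is not divisible by v and the branch is v² ≈ u**3 to lowest order — this is a cusp.
Classification: cusp.


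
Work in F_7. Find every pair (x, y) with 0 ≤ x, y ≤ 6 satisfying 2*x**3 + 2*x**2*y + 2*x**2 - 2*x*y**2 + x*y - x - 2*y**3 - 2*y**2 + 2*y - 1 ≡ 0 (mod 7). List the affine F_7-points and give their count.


Affine F_7-points: {(0, 2), (2, 0), (4, 2), (5, 0), (6, 0)}; count = 5.

For each of the 49 pairs (x, y) ∈ F_7², evaluate f(x, y) mod 7. Record the zeros.
  x = 0: [0↦6, 1↦4, 2↦0, 3↦3, 4↦1, 5↦3, 6↦4]  zeros at y ∈ {2}
  x = 1: [0↦2, 1↦1, 2↦1, 3↦4, 4↦5, 5↦6, 6↦2]  zeros at y ∈ ∅
  x = 2: [0↦0, 1↦4, 2↦5, 3↦5, 4↦6, 5↦3, 6↦5]  zeros at y ∈ {0}
  x = 3: [0↦5, 1↦4, 2↦3, 3↦4, 4↦2, 5↦6, 6↦4]  zeros at y ∈ ∅
  x = 4: [0↦1, 1↦6, 2↦0, 3↦6, 4↦5, 5↦6, 6↦4]  zeros at y ∈ {2}
  x = 5: [0↦0, 1↦1, 2↦1, 3↦2, 4↦6, 5↦1, 6↦3]  zeros at y ∈ {0}
  x = 6: [0↦0, 1↦1, 2↦4, 3↦4, 4↦3, 5↦3, 6↦6]  zeros at y ∈ {0}
Collecting zeros: affine points = {(0, 2), (2, 0), (4, 2), (5, 0), (6, 0)}.
Total count |C(F_7)_aff| = 5.


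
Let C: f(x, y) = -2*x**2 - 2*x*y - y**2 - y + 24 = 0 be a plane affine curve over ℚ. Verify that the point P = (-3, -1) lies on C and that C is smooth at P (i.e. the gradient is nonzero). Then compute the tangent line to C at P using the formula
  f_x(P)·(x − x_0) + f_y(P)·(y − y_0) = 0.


Tangent line at P: 14*x + 7*y + 49 = 0.

Step 1: f(-3, -1) = 0, so P lies on C.
Step 2: partial derivatives
  f_x(x, y) = -4*x - 2*y, f_y(x, y) = -2*x - 2*y - 1.
  f_x(P) = 14, f_y(P) = 7 (gradient nonzero, so P is smooth).
Step 3: tangent line at P: 14·(x − -3) + 7·(y − -1) = 0.
Expanding: 14*x + 7*y + 49 = 0.


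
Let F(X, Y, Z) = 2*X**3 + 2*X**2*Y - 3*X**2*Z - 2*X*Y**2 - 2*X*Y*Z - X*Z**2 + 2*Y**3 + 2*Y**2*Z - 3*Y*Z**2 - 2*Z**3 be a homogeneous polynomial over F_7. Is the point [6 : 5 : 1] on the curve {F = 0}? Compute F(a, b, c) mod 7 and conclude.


F(6,5,1) ≡ 6 (mod 7); P is NOT on the curve.

Evaluate F(6, 5, 1) term-by-term (mod 7).
  2*X**3 ↦ 2·216·1·1 = 432
  2*X**2*Y ↦ 2·36·5·1 = 360
  -3*X**2*Z ↦ -3·36·1·1 = -108
  -2*X*Y**2 ↦ -2·6·25·1 = -300
  -2*X*Y*Z ↦ -2·6·5·1 = -60
  -X*Z**2 ↦ -1·6·1·1 = -6
  2*Y**3 ↦ 2·1·125·1 = 250
  2*Y**2*Z ↦ 2·1·25·1 = 50
  -3*Y*Z**2 ↦ -3·1·5·1 = -15
  -2*Z**3 ↦ -2·1·1·1 = -2
Sum: F(6, 5, 1) = (432) + (360) + (-108) + (-300) + (-60) + (-6) + (250) + (50) + (-15) + (-2) = 601.
Reducing mod 7: 601 ≡ 6 (mod 7).
Since F(a, b, c) ≡ 6 ≠ 0 (mod 7), P does NOT lie on the curve.


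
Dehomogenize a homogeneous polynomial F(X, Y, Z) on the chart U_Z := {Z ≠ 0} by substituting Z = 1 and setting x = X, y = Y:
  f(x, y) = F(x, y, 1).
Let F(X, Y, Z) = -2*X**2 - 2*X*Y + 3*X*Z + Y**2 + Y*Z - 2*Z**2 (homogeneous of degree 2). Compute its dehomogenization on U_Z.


f(x, y) = -2*x**2 - 2*x*y + 3*x + y**2 + y - 2

On U_Z we set Z = 1. Each monomial c·X^i·Y^j·Z^k in F becomes c·x^i·y^j·1^k = c·x^i·y^j.
Substituting Z = 1: F(X, Y, 1) = -2*x**2 - 2*x*y + 3*x + y**2 + y - 2.
Note: deg(f) ≤ deg(F) = 2; strict inequality happens when F is divisible by Z (lost terms).


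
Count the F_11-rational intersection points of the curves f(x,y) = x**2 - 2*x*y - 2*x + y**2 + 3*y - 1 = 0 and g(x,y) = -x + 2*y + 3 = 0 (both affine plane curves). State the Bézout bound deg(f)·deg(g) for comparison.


Common zeros: ∅; count = 0; Bézout bound = 2.

deg(f) = 2, deg(g) = 1, so Bézout bound = 2.
Scan x ∈ F_11. For each x, list the y ∈ F_11 with f(x, y) ≡ 0 and those with g(x, y) ≡ 0 (mod 11); the common zeros in that column are the intersection.
  x = 0: f ≡ 0 at y ∈ ∅; g ≡ 0 at y ∈ {4}; common: ∅.
  x = 1: f ≡ 0 at y ∈ {1, 9}; g ≡ 0 at y ∈ {10}; common: ∅.
  x = 2: f ≡ 0 at y ∈ {4, 8}; g ≡ 0 at y ∈ {5}; common: ∅.
  x = 3: f ≡ 0 at y ∈ {1, 2}; g ≡ 0 at y ∈ {0}; common: ∅.
  x = 4: f ≡ 0 at y ∈ ∅; g ≡ 0 at y ∈ {6}; common: ∅.
  x = 5: f ≡ 0 at y ∈ {8, 10}; g ≡ 0 at y ∈ {1}; common: ∅.
  x = 6: f ≡ 0 at y ∈ {10}; g ≡ 0 at y ∈ {7}; common: ∅.
  x = 7: f ≡ 0 at y ∈ ∅; g ≡ 0 at y ∈ {2}; common: ∅.
  x = 8: f ≡ 0 at y ∈ {4, 9}; g ≡ 0 at y ∈ {8}; common: ∅.
  x = 9: f ≡ 0 at y ∈ ∅; g ≡ 0 at y ∈ {3}; common: ∅.
  x = 10: f ≡ 0 at y ∈ ∅; g ≡ 0 at y ∈ {9}; common: ∅.
Collecting: common zeros = ∅, so the count is 0.
Comparison with the Bézout bound: 0 ≤ 2 = deg(f)·deg(g), as expected for curves with no common component (the affine F_11-count falls short of the bound because intersections may lie at infinity, over extension fields, or carry multiplicity).
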